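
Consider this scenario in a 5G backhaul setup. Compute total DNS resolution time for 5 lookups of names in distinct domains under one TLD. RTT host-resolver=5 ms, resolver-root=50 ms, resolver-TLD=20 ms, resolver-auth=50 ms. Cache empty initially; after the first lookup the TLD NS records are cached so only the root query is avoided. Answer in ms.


Lookup 1 (cold cache): local + root + TLD + auth = 5 + 50 + 20 + 50 = 125 ms
Lookups 2..5 (TLD NS cached -> skip root; new domain -> still ask TLD and auth): local + TLD + auth = 5 + 20 + 50 = 75 ms each
Remaining 4 lookups: 4 * 75 = 300 ms
Total = 125 + 300 = 425 ms

425


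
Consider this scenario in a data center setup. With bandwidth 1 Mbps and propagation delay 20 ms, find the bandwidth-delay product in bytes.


Given: bandwidth = 1 Mbps, delay = 20 ms
BDP in bits = 1 * 10^6 * 20 / 1000
BDP in bits = 20000
BDP in bytes = 20000 / 8 = 2500

2500


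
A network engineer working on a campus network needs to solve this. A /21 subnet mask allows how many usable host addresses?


Given: subnet mask /21
Host bits = 32 - 21 = 11
Total addresses = 2^11 = 2048
Usable hosts = 2048 - 2 (network + broadcast) = 2046

2046


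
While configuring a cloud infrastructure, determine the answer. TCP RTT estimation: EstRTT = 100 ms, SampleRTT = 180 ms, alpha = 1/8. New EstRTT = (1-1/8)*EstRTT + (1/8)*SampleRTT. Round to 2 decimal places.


Given: EstRTT = 100 ms, SampleRTT = 180 ms, alpha = 1/8
New EstRTT = (1 - alpha) * EstRTT + alpha * SampleRTT
(7/8) * 100 = 87.5
(1/8) * 180 = 22.5
New EstRTT = 87.5 + 22.5 = 110 ms -> 110.00 ms (2 dp)

110.00


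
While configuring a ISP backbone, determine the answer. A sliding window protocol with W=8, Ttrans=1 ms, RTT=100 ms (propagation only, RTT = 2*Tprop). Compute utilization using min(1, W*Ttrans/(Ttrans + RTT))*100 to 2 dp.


Given: W = 8, Ttrans = 1 ms, RTT = 100 ms (= 2 * Tprop, Tprop = 50 ms)
Cycle time = Ttrans + RTT = 1 + 100 = 101 ms (first packet sent until its ACK returns)
W * Ttrans = 8 * 1 = 8 ms of sending per cycle
W * Ttrans / (Ttrans + RTT) = 8 / 101 = 0.079208
U = min(1, 0.079208) = 0.079208
U% = 7.92%

7.92


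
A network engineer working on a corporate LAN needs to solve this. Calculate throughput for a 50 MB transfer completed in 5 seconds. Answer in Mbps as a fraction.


Given: file = 50 MB, time = 5 s
File in Mb = 50 * 8 = 400 Mb
Throughput = 400 / 5 Mbps
Throughput = 80 Mbps

80


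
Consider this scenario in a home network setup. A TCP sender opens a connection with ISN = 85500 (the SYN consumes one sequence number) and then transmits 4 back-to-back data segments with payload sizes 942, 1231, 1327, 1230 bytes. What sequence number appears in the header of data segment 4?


The SYN occupies sequence number ISN = 85500, so the first data byte is ISN + 1 = 85501.
SEQ of data segment i = (ISN + 1) + sum of payload sizes of segments 1..i-1.
Segment 1: SEQ = 85501, payload = 942 bytes
Segment 2: SEQ = 86443, payload = 1231 bytes
Segment 3: SEQ = 87674, payload = 1327 bytes
Segment 4: SEQ = 89001, payload = 1230 bytes
SEQ of segment 4 = 85501 + 942 + 1231 + 1327 = 89001

89001


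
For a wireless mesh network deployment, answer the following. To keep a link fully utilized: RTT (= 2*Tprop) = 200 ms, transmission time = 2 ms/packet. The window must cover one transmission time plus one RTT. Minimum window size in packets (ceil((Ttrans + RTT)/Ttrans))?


Given: Ttrans = 2 ms, RTT = 200 ms (= 2 * Tprop, Tprop = 100 ms)
Time until first ACK returns = Ttrans + RTT = 2 + 200 = 202 ms
Need W * Ttrans >= Ttrans + RTT  ->  W >= (Ttrans + RTT) / Ttrans
(Ttrans + RTT) / Ttrans = 202 / 2 = 101
W_min = ceil(101) = 101

101


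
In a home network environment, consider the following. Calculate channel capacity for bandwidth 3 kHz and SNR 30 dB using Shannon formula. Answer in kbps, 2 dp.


Given: B = 3 kHz, SNR = 30 dB
SNR linear = 10^(30/10) = 1000
1 + SNR = 1001
log2(1001) = 9.9672262588
C = 3 * 1000 * 9.9672262588 = 29901.6788 bps
C = 29.901679 kbps -> 29.90 kbps (2 dp)

29.90


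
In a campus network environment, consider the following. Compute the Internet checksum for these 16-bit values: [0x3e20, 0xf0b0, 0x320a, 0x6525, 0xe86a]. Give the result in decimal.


Given words: [0x3e20, 0xf0b0, 0x320a, 0x6525, 0xe86a]
Step 1: Sum all words
Raw sum = 15904 + 61616 + 12810 + 25893 + 59498 = 175721
Step 2: Fold carry: (44649 + 2) = 44651
One's complement = ~44651 & 0xFFFF = 20884

20884


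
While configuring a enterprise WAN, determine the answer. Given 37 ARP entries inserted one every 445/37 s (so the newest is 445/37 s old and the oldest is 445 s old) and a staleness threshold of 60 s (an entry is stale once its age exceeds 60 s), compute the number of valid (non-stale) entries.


Ages are k * 445/37 s for k = 1..37 (spacing = 12.0270 s).
Entry k is valid iff k * 445/37 <= 60 iff k <= 37 * 60 / 445 = 4.9888
n_valid = floor(4.9888) = 4
(n_stale = 37 - 4 = 33)

4


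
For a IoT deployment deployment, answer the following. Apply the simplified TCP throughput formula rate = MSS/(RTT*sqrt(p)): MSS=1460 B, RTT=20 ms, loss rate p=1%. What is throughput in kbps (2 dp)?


Given: MSS = 1460 bytes, RTT = 20 ms, loss = 1%
RTT in seconds = 20 / 1000 = 0.02
Loss rate = 1% = 0.01
sqrt(loss) = sqrt(0.01) = 0.1
Throughput (bytes/s) = 1460 / (0.02 * 0.1) = 730000.0000
Throughput (kbps) = 730000.0000 * 8 / 1000 = 5840.000000 -> 5840.00 kbps (2 dp)

5840.00


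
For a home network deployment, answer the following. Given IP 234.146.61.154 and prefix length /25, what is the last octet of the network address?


Given: IP = 234.146.61.154, prefix = /25
Subnet mask = 255.255.255.128
Last octet of IP: 154
Last octet of mask: 128
Network last octet = 154 AND 128 = 128

128


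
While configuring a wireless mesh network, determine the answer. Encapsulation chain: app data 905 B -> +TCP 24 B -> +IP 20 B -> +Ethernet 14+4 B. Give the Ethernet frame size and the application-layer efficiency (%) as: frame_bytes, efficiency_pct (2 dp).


TCP segment = 905 + 24 = 929 B
IP packet = 929 + 20 = 949 B
Ethernet frame = 949 + 14 + 4 = 967 B
Efficiency = app / frame = 905 / 967 = 0.935884 = 93.5884% -> 93.59% (2 dp)

967, 93.59


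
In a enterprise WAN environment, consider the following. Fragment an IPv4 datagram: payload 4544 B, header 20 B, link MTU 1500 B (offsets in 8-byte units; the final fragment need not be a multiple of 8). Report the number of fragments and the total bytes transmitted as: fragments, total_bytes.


Max data per non-final fragment = floor((MTU - header)/8)*8 = floor((1500 - 20)/8)*8 = floor(1480/8)*8 = 1480 B
Final fragment needs no 8-byte alignment: it can carry up to MTU - header = 1480 B
Non-final fragments needed = ceil((payload - 1480) / 1480) = ceil(3064/1480) = ceil(2.0703) = 3
Number of fragments = 3 + 1 = 4
Fragment sizes (data): 3 * 1480 B + 104 B (last, 104 <= 1480 OK)
Total bytes sent = payload + n_frags * header = 4544 + 4*20 = 4544 + 80 = 4624 B

4, 4624


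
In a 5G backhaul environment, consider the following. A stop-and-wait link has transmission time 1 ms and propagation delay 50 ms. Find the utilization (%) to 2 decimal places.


Given: Ttrans = 1 ms, Tprop = 50 ms
RTT = 2 * Tprop = 2 * 50 = 100 ms
U = Ttrans / (Ttrans + RTT)
U = 1 / (1 + 100)
U = 1 / 101 = 0.009901
U% = 0.99%

0.99


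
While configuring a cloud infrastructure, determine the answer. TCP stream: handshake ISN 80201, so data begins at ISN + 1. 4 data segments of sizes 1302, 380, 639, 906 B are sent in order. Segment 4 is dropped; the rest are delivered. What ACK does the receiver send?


SYN uses sequence number 80201; first data byte = ISN + 1 = 80202.
Segment 1: SEQ = 80202, len = 1302 B, covers [80202, 81503]
Segment 2: SEQ = 81504, len = 380 B, covers [81504, 81883]
Segment 3: SEQ = 81884, len = 639 B, covers [81884, 82522]
Segment 4: SEQ = 82523, len = 906 B, covers [82523, 83428] [LOST]
In-order data received: bytes [80202, 82522] (segments 1..3).
Segment 4 missing -> gap begins at byte 82523.
Cumulative ACK = next expected in-order byte = 80202 + 1302 + 380 + 639 = 82523

82523


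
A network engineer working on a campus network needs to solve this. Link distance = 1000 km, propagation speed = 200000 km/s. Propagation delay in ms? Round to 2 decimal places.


Given: distance = 1000 km, speed = 200000 km/s
Delay = distance / speed = 1000 / 200000 seconds
Delay in ms = 1000 * 1000 / 200000
Delay = 5.0000 ms
Rounded to 2 dp = 5.00 ms

5.00


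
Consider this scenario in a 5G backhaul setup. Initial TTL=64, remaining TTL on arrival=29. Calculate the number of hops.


Given: initial TTL = 64, received TTL = 29
Hops = initial TTL - received TTL
Hops = 64 - 29 = 35

35


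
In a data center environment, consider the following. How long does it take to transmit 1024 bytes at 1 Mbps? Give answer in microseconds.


Given: packet = 1024 bytes, bandwidth = 1 Mbps
Packet in bits = 1024 * 8 = 8192 bits
Bandwidth = 1 * 10^6 = 1000000 bps
Time = 8192 / 1000000 seconds
Time in us = 8192 * 10^6 / 1000000 = 8192

8192


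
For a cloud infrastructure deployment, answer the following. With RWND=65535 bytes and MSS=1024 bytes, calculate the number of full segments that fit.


Given: RWND = 65535 bytes, MSS = 1024 bytes
Full segments = floor(RWND / MSS)
Full segments = floor(65535 / 1024)
Full segments = floor(63.999) = 63

63


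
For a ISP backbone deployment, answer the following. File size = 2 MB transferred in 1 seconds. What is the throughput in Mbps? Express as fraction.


Given: file = 2 MB, time = 1 s
File in Mb = 2 * 8 = 16 Mb
Throughput = 16 / 1 Mbps
Throughput = 16 Mbps

16


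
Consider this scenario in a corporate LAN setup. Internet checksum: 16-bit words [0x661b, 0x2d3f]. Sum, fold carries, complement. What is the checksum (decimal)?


Given words: [0x661b, 0x2d3f]
Step 1: Sum all words
Raw sum = 26139 + 11583 = 37722
One's complement = ~37722 & 0xFFFF = 27813

27813


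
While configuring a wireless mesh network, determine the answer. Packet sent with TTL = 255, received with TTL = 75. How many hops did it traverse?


Given: initial TTL = 255, received TTL = 75
Hops = initial TTL - received TTL
Hops = 255 - 75 = 180

180


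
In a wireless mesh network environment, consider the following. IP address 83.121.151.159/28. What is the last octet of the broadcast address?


Given: IP = 83.121.151.159, prefix = /28
Host bits = 32 - 28 = 4
Network last octet = 159 AND mask = 144
Host part size = 2^4 - 1 = 15
Broadcast last octet = 144 OR 15 = 159

159


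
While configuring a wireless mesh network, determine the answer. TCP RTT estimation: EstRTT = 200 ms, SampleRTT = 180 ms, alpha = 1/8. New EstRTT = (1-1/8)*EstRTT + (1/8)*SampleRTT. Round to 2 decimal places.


Given: EstRTT = 200 ms, SampleRTT = 180 ms, alpha = 1/8
New EstRTT = (1 - alpha) * EstRTT + alpha * SampleRTT
(7/8) * 200 = 175
(1/8) * 180 = 22.5
New EstRTT = 175 + 22.5 = 197.5 ms -> 197.50 ms (2 dp)

197.50


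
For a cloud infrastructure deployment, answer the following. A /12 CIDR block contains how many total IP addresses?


Given: CIDR prefix /12
Host bits = 32 - 12 = 20
Total addresses = 2^20 = 1048576

1048576


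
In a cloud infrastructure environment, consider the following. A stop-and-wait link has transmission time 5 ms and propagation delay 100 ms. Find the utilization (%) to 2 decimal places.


Given: Ttrans = 5 ms, Tprop = 100 ms
RTT = 2 * Tprop = 2 * 100 = 200 ms
U = Ttrans / (Ttrans + RTT)
U = 5 / (5 + 200)
U = 5 / 205 = 0.02439
U% = 2.44%

2.44


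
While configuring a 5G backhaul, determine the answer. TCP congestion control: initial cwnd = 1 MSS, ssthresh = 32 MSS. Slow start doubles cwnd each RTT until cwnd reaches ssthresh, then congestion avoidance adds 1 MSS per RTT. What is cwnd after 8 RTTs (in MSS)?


RTT 0: cwnd = 1 MSS (initial)
RTT 1: cwnd = 2 MSS (slow start, doubled)
RTT 2: cwnd = 4 MSS (slow start, doubled)
RTT 3: cwnd = 8 MSS (slow start, doubled)
RTT 4: cwnd = 16 MSS (slow start, doubled)
RTT 5: cwnd = 32 MSS (slow start, doubled)
RTT 6: cwnd = 33 MSS (congestion avoidance, +1)
RTT 7: cwnd = 34 MSS (congestion avoidance, +1)
RTT 8: cwnd = 35 MSS (congestion avoidance, +1)

35


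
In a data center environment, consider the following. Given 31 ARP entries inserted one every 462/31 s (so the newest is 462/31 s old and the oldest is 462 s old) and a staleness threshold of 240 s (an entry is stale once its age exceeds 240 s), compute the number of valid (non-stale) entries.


Ages are k * 462/31 s for k = 1..31 (spacing = 14.9032 s).
Entry k is valid iff k * 462/31 <= 240 iff k <= 31 * 240 / 462 = 16.1039
n_valid = floor(16.1039) = 16
(n_stale = 31 - 16 = 15)

16


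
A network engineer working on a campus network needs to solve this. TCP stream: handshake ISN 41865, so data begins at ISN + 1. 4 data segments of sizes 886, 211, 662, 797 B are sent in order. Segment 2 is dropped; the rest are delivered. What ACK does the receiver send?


SYN uses sequence number 41865; first data byte = ISN + 1 = 41866.
Segment 1: SEQ = 41866, len = 886 B, covers [41866, 42751]
Segment 2: SEQ = 42752, len = 211 B, covers [42752, 42962] [LOST]
Segment 3: SEQ = 42963, len = 662 B, covers [42963, 43624]
Segment 4: SEQ = 43625, len = 797 B, covers [43625, 44421]
In-order data received: bytes [41866, 42751] (segments 1..1).
Segment 2 missing -> gap begins at byte 42752; later segments buffered out of order.
Cumulative ACK = next expected in-order byte = 41866 + 886 = 42752

42752


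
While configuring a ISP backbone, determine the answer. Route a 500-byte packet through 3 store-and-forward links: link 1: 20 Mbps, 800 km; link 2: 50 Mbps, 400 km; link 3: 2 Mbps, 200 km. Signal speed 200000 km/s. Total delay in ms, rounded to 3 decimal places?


Packet = 500 bytes = 4000 bits. Store-and-forward: sum (t_trans + t_prop) per link.
Link 1: t_trans = 4000/(20*10^6) s = 0.2000 ms; t_prop = 800/200000 s = 4.0000 ms; subtotal = 4.2000 ms
Link 2: t_trans = 4000/(50*10^6) s = 0.0800 ms; t_prop = 400/200000 s = 2.0000 ms; subtotal = 2.0800 ms
Link 3: t_trans = 4000/(2*10^6) s = 2.0000 ms; t_prop = 200/200000 s = 1.0000 ms; subtotal = 3.0000 ms
End-to-end = 4.2000 + 2.0800 + 3.0000 = 9.2800 ms -> 9.280 ms (3 dp)

9.280


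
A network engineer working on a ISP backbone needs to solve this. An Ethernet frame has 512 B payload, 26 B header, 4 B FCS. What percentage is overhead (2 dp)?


Given: payload = 512 B, header = 26 B, trailer = 4 B
Overhead bytes = header + trailer = 26 + 4 = 30
Total frame = payload + overhead = 512 + 30 = 542
Overhead % = 30 / 542 * 100 = 5.5351% -> 5.54% (2 dp)

5.54


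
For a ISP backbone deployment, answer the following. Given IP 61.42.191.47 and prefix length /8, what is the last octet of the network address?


Given: IP = 61.42.191.47, prefix = /8
Subnet mask = 255.0.0.0
Last octet of IP: 47
Last octet of mask: 0
Network last octet = 47 AND 0 = 0

0


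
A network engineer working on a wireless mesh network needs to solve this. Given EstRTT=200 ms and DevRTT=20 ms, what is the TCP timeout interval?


Given: EstRTT = 200 ms, DevRTT = 20 ms
Timeout = EstRTT + 4 * DevRTT
4 * DevRTT = 4 * 20 = 80
Timeout = 200 + 80 = 280 ms

280


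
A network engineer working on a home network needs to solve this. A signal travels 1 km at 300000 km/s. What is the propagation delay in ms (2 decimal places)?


Given: distance = 1 km, speed = 300000 km/s
Delay = distance / speed = 1 / 300000 seconds
Delay in ms = 1 * 1000 / 300000
Delay = 0.0033 ms
Rounded to 2 dp = 0.00 ms

0.00


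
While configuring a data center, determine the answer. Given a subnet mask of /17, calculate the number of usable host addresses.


Given: subnet mask /17
Host bits = 32 - 17 = 15
Total addresses = 2^15 = 32768
Usable hosts = 32768 - 2 (network + broadcast) = 32766

32766


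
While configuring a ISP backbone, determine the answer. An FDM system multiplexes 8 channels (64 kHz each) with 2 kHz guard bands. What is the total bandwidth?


Given: 8 channels, 64 kHz each, guard = 2 kHz
Channel bandwidth = 8 * 64 = 512 kHz
Guard bands = 7 gaps * 2 kHz = 14 kHz
Total = 512 + 14 = 526 kHz

526


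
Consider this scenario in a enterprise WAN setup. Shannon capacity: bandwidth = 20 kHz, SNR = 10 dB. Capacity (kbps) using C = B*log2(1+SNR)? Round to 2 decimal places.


Given: B = 20 kHz, SNR = 10 dB
SNR linear = 10^(10/10) = 10
1 + SNR = 11
log2(11) = 3.4594316186
C = 20 * 1000 * 3.4594316186 = 69188.6324 bps
C = 69.188632 kbps -> 69.19 kbps (2 dp)

69.19


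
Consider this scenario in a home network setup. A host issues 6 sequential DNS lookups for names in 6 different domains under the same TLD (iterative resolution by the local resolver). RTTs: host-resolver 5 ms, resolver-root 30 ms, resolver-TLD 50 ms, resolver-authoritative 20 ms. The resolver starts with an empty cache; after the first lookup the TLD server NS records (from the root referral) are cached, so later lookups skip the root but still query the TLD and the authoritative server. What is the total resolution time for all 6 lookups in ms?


Lookup 1 (cold cache): local + root + TLD + auth = 5 + 30 + 50 + 20 = 105 ms
Lookups 2..6 (TLD NS cached -> skip root; new domain -> still ask TLD and auth): local + TLD + auth = 5 + 50 + 20 = 75 ms each
Remaining 5 lookups: 5 * 75 = 375 ms
Total = 105 + 375 = 480 ms

480


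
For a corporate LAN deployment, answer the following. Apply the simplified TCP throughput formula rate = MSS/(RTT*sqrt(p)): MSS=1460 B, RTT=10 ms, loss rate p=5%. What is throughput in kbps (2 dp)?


Given: MSS = 1460 bytes, RTT = 10 ms, loss = 5%
RTT in seconds = 10 / 1000 = 0.01
Loss rate = 5% = 0.05
sqrt(loss) = sqrt(0.05) = 0.223606797750
Throughput (bytes/s) = 1460 / (0.01 * 0.223606797750) = 652931.8494
Throughput (kbps) = 652931.8494 * 8 / 1000 = 5223.454795 -> 5223.45 kbps (2 dp)

5223.45


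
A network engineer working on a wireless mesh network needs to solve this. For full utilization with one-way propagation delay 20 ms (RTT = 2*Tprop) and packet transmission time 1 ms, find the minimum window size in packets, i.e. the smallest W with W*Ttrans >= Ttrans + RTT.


Given: Ttrans = 1 ms, RTT = 40 ms (= 2 * Tprop, Tprop = 20 ms)
Time until first ACK returns = Ttrans + RTT = 1 + 40 = 41 ms
Need W * Ttrans >= Ttrans + RTT  ->  W >= (Ttrans + RTT) / Ttrans
(Ttrans + RTT) / Ttrans = 41 / 1 = 41
W_min = ceil(41) = 41

41


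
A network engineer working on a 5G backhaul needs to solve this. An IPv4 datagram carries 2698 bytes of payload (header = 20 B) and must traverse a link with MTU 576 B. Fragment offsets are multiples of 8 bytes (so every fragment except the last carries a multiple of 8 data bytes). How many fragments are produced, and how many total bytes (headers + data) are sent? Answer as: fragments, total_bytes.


Max data per non-final fragment = floor((MTU - header)/8)*8 = floor((576 - 20)/8)*8 = floor(556/8)*8 = 552 B
Final fragment needs no 8-byte alignment: it can carry up to MTU - header = 556 B
Non-final fragments needed = ceil((payload - 556) / 552) = ceil(2142/552) = ceil(3.8804) = 4
Number of fragments = 4 + 1 = 5
Fragment sizes (data): 4 * 552 B + 490 B (last, 490 <= 556 OK)
Total bytes sent = payload + n_frags * header = 2698 + 5*20 = 2698 + 100 = 2798 B

5, 2798


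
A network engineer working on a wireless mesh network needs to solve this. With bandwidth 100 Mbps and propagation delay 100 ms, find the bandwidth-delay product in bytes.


Given: bandwidth = 100 Mbps, delay = 100 ms
BDP in bits = 100 * 10^6 * 100 / 1000
BDP in bits = 10000000
BDP in bytes = 10000000 / 8 = 1250000

1250000


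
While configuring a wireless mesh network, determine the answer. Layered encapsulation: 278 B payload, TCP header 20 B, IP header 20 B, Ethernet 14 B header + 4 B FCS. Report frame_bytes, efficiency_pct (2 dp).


TCP segment = 278 + 20 = 298 B
IP packet = 298 + 20 = 318 B
Ethernet frame = 318 + 14 + 4 = 336 B
Efficiency = app / frame = 278 / 336 = 0.827381 = 82.7381% -> 82.74% (2 dp)

336, 82.74


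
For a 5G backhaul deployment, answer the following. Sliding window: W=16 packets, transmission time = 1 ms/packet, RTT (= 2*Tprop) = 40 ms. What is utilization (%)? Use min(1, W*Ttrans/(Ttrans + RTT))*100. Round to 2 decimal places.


Given: W = 16, Ttrans = 1 ms, RTT = 40 ms (= 2 * Tprop, Tprop = 20 ms)
Cycle time = Ttrans + RTT = 1 + 40 = 41 ms (first packet sent until its ACK returns)
W * Ttrans = 16 * 1 = 16 ms of sending per cycle
W * Ttrans / (Ttrans + RTT) = 16 / 41 = 0.390244
U = min(1, 0.390244) = 0.390244
U% = 39.02%

39.02


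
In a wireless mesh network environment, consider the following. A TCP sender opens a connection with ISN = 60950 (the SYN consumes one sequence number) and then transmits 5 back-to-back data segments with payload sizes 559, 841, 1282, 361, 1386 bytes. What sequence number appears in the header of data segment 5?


The SYN occupies sequence number ISN = 60950, so the first data byte is ISN + 1 = 60951.
SEQ of data segment i = (ISN + 1) + sum of payload sizes of segments 1..i-1.
Segment 1: SEQ = 60951, payload = 559 bytes
Segment 2: SEQ = 61510, payload = 841 bytes
Segment 3: SEQ = 62351, payload = 1282 bytes
Segment 4: SEQ = 63633, payload = 361 bytes
Segment 5: SEQ = 63994, payload = 1386 bytes
SEQ of segment 5 = 60951 + 559 + 841 + 1282 + 361 = 63994

63994


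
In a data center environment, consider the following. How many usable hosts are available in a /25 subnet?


Given: subnet mask /25
Host bits = 32 - 25 = 7
Total addresses = 2^7 = 128
Usable hosts = 128 - 2 (network + broadcast) = 126

126


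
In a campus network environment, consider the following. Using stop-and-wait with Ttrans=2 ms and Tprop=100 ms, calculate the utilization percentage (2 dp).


Given: Ttrans = 2 ms, Tprop = 100 ms
RTT = 2 * Tprop = 2 * 100 = 200 ms
U = Ttrans / (Ttrans + RTT)
U = 2 / (2 + 200)
U = 2 / 202 = 0.009901
U% = 0.99%

0.99


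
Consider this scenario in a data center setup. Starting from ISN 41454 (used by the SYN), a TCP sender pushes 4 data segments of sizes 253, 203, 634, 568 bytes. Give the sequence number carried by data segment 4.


The SYN occupies sequence number ISN = 41454, so the first data byte is ISN + 1 = 41455.
SEQ of data segment i = (ISN + 1) + sum of payload sizes of segments 1..i-1.
Segment 1: SEQ = 41455, payload = 253 bytes
Segment 2: SEQ = 41708, payload = 203 bytes
Segment 3: SEQ = 41911, payload = 634 bytes
Segment 4: SEQ = 42545, payload = 568 bytes
SEQ of segment 4 = 41455 + 253 + 203 + 634 = 42545

42545


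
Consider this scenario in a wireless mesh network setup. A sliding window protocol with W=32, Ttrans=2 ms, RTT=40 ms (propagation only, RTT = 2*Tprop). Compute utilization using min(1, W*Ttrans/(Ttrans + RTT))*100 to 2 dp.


Given: W = 32, Ttrans = 2 ms, RTT = 40 ms (= 2 * Tprop, Tprop = 20 ms)
Cycle time = Ttrans + RTT = 2 + 40 = 42 ms (first packet sent until its ACK returns)
W * Ttrans = 32 * 2 = 64 ms of sending per cycle
W * Ttrans / (Ttrans + RTT) = 64 / 42 = 1.523810
U = min(1, 1.523810) = 1.000000
U% = 100.00%

100.00


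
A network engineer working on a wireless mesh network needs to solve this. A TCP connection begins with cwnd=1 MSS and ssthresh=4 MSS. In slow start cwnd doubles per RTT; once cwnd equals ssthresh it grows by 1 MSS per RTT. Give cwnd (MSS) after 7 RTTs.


RTT 0: cwnd = 1 MSS (initial)
RTT 1: cwnd = 2 MSS (slow start, doubled)
RTT 2: cwnd = 4 MSS (slow start, doubled)
RTT 3: cwnd = 5 MSS (congestion avoidance, +1)
RTT 4: cwnd = 6 MSS (congestion avoidance, +1)
RTT 5: cwnd = 7 MSS (congestion avoidance, +1)
RTT 6: cwnd = 8 MSS (congestion avoidance, +1)
RTT 7: cwnd = 9 MSS (congestion avoidance, +1)

9


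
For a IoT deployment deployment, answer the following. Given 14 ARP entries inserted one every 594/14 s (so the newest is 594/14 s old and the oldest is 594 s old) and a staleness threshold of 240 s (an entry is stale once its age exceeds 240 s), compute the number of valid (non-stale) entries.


Ages are k * 594/14 s for k = 1..14 (spacing = 42.4286 s).
Entry k is valid iff k * 594/14 <= 240 iff k <= 14 * 240 / 594 = 5.6566
n_valid = floor(5.6566) = 5
(n_stale = 14 - 5 = 9)

5


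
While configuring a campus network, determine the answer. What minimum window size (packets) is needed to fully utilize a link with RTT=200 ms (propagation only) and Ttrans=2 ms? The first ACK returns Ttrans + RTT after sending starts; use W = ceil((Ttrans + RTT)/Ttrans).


Given: Ttrans = 2 ms, RTT = 200 ms (= 2 * Tprop, Tprop = 100 ms)
Time until first ACK returns = Ttrans + RTT = 2 + 200 = 202 ms
Need W * Ttrans >= Ttrans + RTT  ->  W >= (Ttrans + RTT) / Ttrans
(Ttrans + RTT) / Ttrans = 202 / 2 = 101
W_min = ceil(101) = 101

101


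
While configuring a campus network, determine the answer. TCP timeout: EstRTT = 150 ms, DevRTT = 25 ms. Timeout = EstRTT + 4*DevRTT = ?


Given: EstRTT = 150 ms, DevRTT = 25 ms
Timeout = EstRTT + 4 * DevRTT
4 * DevRTT = 4 * 25 = 100
Timeout = 150 + 100 = 250 ms

250


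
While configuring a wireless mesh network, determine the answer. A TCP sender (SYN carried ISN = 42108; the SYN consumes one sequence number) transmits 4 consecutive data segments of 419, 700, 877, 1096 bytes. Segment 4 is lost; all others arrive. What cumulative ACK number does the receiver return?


SYN uses sequence number 42108; first data byte = ISN + 1 = 42109.
Segment 1: SEQ = 42109, len = 419 B, covers [42109, 42527]
Segment 2: SEQ = 42528, len = 700 B, covers [42528, 43227]
Segment 3: SEQ = 43228, len = 877 B, covers [43228, 44104]
Segment 4: SEQ = 44105, len = 1096 B, covers [44105, 45200] [LOST]
In-order data received: bytes [42109, 44104] (segments 1..3).
Segment 4 missing -> gap begins at byte 44105.
Cumulative ACK = next expected in-order byte = 42109 + 419 + 700 + 877 = 44105

44105


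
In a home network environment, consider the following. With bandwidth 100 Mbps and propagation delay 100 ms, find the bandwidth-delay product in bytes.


Given: bandwidth = 100 Mbps, delay = 100 ms
BDP in bits = 100 * 10^6 * 100 / 1000
BDP in bits = 10000000
BDP in bytes = 10000000 / 8 = 1250000

1250000


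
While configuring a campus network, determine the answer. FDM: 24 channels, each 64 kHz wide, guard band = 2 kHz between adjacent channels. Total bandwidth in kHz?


Given: 24 channels, 64 kHz each, guard = 2 kHz
Channel bandwidth = 24 * 64 = 1536 kHz
Guard bands = 23 gaps * 2 kHz = 46 kHz
Total = 1536 + 46 = 1582 kHz

1582


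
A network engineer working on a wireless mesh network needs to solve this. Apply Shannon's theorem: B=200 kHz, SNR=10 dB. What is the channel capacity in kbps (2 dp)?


Given: B = 200 kHz, SNR = 10 dB
SNR linear = 10^(10/10) = 10
1 + SNR = 11
log2(11) = 3.4594316186
C = 200 * 1000 * 3.4594316186 = 691886.3237 bps
C = 691.886324 kbps -> 691.89 kbps (2 dp)

691.89


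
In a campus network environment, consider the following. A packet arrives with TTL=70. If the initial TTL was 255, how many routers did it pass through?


Given: initial TTL = 255, received TTL = 70
Hops = initial TTL - received TTL
Hops = 255 - 70 = 185

185


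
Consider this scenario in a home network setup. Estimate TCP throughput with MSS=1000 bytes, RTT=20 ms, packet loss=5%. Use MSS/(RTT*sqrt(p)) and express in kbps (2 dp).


Given: MSS = 1000 bytes, RTT = 20 ms, loss = 5%
RTT in seconds = 20 / 1000 = 0.02
Loss rate = 5% = 0.05
sqrt(loss) = sqrt(0.05) = 0.223606797750
Throughput (bytes/s) = 1000 / (0.02 * 0.223606797750) = 223606.7977
Throughput (kbps) = 223606.7977 * 8 / 1000 = 1788.854382 -> 1788.85 kbps (2 dp)

1788.85


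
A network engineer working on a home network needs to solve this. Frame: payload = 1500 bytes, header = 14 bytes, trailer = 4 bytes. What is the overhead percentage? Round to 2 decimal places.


Given: payload = 1500 B, header = 14 B, trailer = 4 B
Overhead bytes = header + trailer = 14 + 4 = 18
Total frame = payload + overhead = 1500 + 18 = 1518
Overhead % = 18 / 1518 * 100 = 1.1858% -> 1.19% (2 dp)

1.19


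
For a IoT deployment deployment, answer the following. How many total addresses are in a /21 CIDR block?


Given: CIDR prefix /21
Host bits = 32 - 21 = 11
Total addresses = 2^11 = 2048

2048


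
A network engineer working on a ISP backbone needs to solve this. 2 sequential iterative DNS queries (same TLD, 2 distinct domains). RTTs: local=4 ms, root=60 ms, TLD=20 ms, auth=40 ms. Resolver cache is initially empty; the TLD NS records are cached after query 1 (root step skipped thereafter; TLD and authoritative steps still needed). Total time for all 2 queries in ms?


Lookup 1 (cold cache): local + root + TLD + auth = 4 + 60 + 20 + 40 = 124 ms
Lookups 2..2 (TLD NS cached -> skip root; new domain -> still ask TLD and auth): local + TLD + auth = 4 + 20 + 40 = 64 ms each
Remaining 1 lookups: 1 * 64 = 64 ms
Total = 124 + 64 = 188 ms

188


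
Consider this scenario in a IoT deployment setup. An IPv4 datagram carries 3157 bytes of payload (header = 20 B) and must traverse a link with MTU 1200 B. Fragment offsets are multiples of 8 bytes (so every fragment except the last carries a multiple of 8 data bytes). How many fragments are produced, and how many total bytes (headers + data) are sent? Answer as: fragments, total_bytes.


Max data per non-final fragment = floor((MTU - header)/8)*8 = floor((1200 - 20)/8)*8 = floor(1180/8)*8 = 1176 B
Final fragment needs no 8-byte alignment: it can carry up to MTU - header = 1180 B
Non-final fragments needed = ceil((payload - 1180) / 1176) = ceil(1977/1176) = ceil(1.6811) = 2
Number of fragments = 2 + 1 = 3
Fragment sizes (data): 2 * 1176 B + 805 B (last, 805 <= 1180 OK)
Total bytes sent = payload + n_frags * header = 3157 + 3*20 = 3157 + 60 = 3217 B

3, 3217


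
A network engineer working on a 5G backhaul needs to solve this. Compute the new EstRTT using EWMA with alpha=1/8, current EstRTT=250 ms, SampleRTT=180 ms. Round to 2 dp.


Given: EstRTT = 250 ms, SampleRTT = 180 ms, alpha = 1/8
New EstRTT = (1 - alpha) * EstRTT + alpha * SampleRTT
(7/8) * 250 = 218.75
(1/8) * 180 = 22.5
New EstRTT = 218.75 + 22.5 = 241.25 ms -> 241.25 ms (2 dp)

241.25


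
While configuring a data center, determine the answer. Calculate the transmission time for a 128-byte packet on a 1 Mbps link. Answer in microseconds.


Given: packet = 128 bytes, bandwidth = 1 Mbps
Packet in bits = 128 * 8 = 1024 bits
Bandwidth = 1 * 10^6 = 1000000 bps
Time = 1024 / 1000000 seconds
Time in us = 1024 * 10^6 / 1000000 = 1024

1024


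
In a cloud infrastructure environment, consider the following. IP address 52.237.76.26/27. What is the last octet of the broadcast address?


Given: IP = 52.237.76.26, prefix = /27
Host bits = 32 - 27 = 5
Network last octet = 26 AND mask = 0
Host part size = 2^5 - 1 = 31
Broadcast last octet = 0 OR 31 = 31

31


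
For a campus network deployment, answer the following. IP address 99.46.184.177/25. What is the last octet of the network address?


Given: IP = 99.46.184.177, prefix = /25
Subnet mask = 255.255.255.128
Last octet of IP: 177
Last octet of mask: 128
Network last octet = 177 AND 128 = 128

128


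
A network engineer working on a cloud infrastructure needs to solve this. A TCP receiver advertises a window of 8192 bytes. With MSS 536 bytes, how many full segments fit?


Given: RWND = 8192 bytes, MSS = 536 bytes
Full segments = floor(RWND / MSS)
Full segments = floor(8192 / 536)
Full segments = floor(15.2836) = 15

15


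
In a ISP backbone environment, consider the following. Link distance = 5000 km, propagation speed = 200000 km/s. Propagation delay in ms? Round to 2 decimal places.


Given: distance = 5000 km, speed = 200000 km/s
Delay = distance / speed = 5000 / 200000 seconds
Delay in ms = 5000 * 1000 / 200000
Delay = 25.0000 ms
Rounded to 2 dp = 25.00 ms

25.00


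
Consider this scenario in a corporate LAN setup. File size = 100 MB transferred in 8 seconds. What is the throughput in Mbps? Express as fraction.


Given: file = 100 MB, time = 8 s
File in Mb = 100 * 8 = 800 Mb
Throughput = 800 / 8 Mbps
Throughput = 100 Mbps

100


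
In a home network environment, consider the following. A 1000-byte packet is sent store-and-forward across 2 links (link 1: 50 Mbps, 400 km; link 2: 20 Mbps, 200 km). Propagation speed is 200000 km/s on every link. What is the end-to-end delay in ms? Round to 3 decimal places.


Packet = 1000 bytes = 8000 bits. Store-and-forward: sum (t_trans + t_prop) per link.
Link 1: t_trans = 8000/(50*10^6) s = 0.1600 ms; t_prop = 400/200000 s = 2.0000 ms; subtotal = 2.1600 ms
Link 2: t_trans = 8000/(20*10^6) s = 0.4000 ms; t_prop = 200/200000 s = 1.0000 ms; subtotal = 1.4000 ms
End-to-end = 2.1600 + 1.4000 = 3.5600 ms -> 3.560 ms (3 dp)

3.560


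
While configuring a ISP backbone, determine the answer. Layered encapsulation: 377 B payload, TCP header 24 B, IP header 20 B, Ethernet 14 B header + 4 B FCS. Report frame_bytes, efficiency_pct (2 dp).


TCP segment = 377 + 24 = 401 B
IP packet = 401 + 20 = 421 B
Ethernet frame = 421 + 14 + 4 = 439 B
Efficiency = app / frame = 377 / 439 = 0.858770 = 85.8770% -> 85.88% (2 dp)

439, 85.88


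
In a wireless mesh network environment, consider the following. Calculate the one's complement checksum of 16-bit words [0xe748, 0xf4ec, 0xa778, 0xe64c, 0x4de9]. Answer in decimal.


Given words: [0xe748, 0xf4ec, 0xa778, 0xe64c, 0x4de9]
Step 1: Sum all words
Raw sum = 59208 + 62700 + 42872 + 58956 + 19945 = 243681
Step 2: Fold carry: (47073 + 3) = 47076
One's complement = ~47076 & 0xFFFF = 18459

18459


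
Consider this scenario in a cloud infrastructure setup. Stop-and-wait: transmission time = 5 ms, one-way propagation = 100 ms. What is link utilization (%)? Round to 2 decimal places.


Given: Ttrans = 5 ms, Tprop = 100 ms
RTT = 2 * Tprop = 2 * 100 = 200 ms
U = Ttrans / (Ttrans + RTT)
U = 5 / (5 + 200)
U = 5 / 205 = 0.02439
U% = 2.44%

2.44


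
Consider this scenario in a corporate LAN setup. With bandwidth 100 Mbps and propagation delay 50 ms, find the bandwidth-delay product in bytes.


Given: bandwidth = 100 Mbps, delay = 50 ms
BDP in bits = 100 * 10^6 * 50 / 1000
BDP in bits = 5000000
BDP in bytes = 5000000 / 8 = 625000

625000


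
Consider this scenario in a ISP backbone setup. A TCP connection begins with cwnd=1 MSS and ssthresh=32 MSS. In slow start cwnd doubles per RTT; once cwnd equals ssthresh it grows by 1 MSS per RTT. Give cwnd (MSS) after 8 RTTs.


RTT 0: cwnd = 1 MSS (initial)
RTT 1: cwnd = 2 MSS (slow start, doubled)
RTT 2: cwnd = 4 MSS (slow start, doubled)
RTT 3: cwnd = 8 MSS (slow start, doubled)
RTT 4: cwnd = 16 MSS (slow start, doubled)
RTT 5: cwnd = 32 MSS (slow start, doubled)
RTT 6: cwnd = 33 MSS (congestion avoidance, +1)
RTT 7: cwnd = 34 MSS (congestion avoidance, +1)
RTT 8: cwnd = 35 MSS (congestion avoidance, +1)

35


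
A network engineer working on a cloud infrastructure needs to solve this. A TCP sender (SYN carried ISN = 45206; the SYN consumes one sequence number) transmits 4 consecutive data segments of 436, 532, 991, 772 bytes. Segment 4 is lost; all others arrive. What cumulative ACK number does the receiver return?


SYN uses sequence number 45206; first data byte = ISN + 1 = 45207.
Segment 1: SEQ = 45207, len = 436 B, covers [45207, 45642]
Segment 2: SEQ = 45643, len = 532 B, covers [45643, 46174]
Segment 3: SEQ = 46175, len = 991 B, covers [46175, 47165]
Segment 4: SEQ = 47166, len = 772 B, covers [47166, 47937] [LOST]
In-order data received: bytes [45207, 47165] (segments 1..3).
Segment 4 missing -> gap begins at byte 47166.
Cumulative ACK = next expected in-order byte = 45207 + 436 + 532 + 991 = 47166

47166


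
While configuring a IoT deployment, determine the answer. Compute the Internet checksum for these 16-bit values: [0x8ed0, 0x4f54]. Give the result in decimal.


Given words: [0x8ed0, 0x4f54]
Step 1: Sum all words
Raw sum = 36560 + 20308 = 56868
One's complement = ~56868 & 0xFFFF = 8667

8667


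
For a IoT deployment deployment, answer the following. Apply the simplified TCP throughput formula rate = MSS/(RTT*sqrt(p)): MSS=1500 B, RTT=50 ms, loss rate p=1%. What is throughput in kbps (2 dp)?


Given: MSS = 1500 bytes, RTT = 50 ms, loss = 1%
RTT in seconds = 50 / 1000 = 0.05
Loss rate = 1% = 0.01
sqrt(loss) = sqrt(0.01) = 0.1
Throughput (bytes/s) = 1500 / (0.05 * 0.1) = 300000.0000
Throughput (kbps) = 300000.0000 * 8 / 1000 = 2400.000000 -> 2400.00 kbps (2 dp)

2400.00


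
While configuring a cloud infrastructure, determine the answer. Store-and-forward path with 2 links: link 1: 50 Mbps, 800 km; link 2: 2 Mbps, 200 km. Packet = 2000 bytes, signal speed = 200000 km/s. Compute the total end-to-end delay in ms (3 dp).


Packet = 2000 bytes = 16000 bits. Store-and-forward: sum (t_trans + t_prop) per link.
Link 1: t_trans = 16000/(50*10^6) s = 0.3200 ms; t_prop = 800/200000 s = 4.0000 ms; subtotal = 4.3200 ms
Link 2: t_trans = 16000/(2*10^6) s = 8.0000 ms; t_prop = 200/200000 s = 1.0000 ms; subtotal = 9.0000 ms
End-to-end = 4.3200 + 9.0000 = 13.3200 ms -> 13.320 ms (3 dp)

13.320


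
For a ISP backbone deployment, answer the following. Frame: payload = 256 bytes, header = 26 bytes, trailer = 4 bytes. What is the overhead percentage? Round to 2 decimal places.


Given: payload = 256 B, header = 26 B, trailer = 4 B
Overhead bytes = header + trailer = 26 + 4 = 30
Total frame = payload + overhead = 256 + 30 = 286
Overhead % = 30 / 286 * 100 = 10.4895% -> 10.49% (2 dp)

10.49


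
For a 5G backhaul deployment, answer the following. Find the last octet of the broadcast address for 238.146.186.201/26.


Given: IP = 238.146.186.201, prefix = /26
Host bits = 32 - 26 = 6
Network last octet = 201 AND mask = 192
Host part size = 2^6 - 1 = 63
Broadcast last octet = 192 OR 63 = 255

255


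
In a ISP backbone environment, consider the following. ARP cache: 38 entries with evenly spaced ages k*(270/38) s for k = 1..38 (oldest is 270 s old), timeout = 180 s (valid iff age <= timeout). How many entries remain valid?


Ages are k * 270/38 s for k = 1..38 (spacing = 7.1053 s).
Entry k is valid iff k * 270/38 <= 180 iff k <= 38 * 180 / 270 = 25.3333
n_valid = floor(25.3333) = 25
(n_stale = 38 - 25 = 13)

25


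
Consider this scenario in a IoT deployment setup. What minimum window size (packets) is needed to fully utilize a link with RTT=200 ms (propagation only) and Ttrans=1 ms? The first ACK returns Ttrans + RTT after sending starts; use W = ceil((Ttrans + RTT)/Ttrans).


Given: Ttrans = 1 ms, RTT = 200 ms (= 2 * Tprop, Tprop = 100 ms)
Time until first ACK returns = Ttrans + RTT = 1 + 200 = 201 ms
Need W * Ttrans >= Ttrans + RTT  ->  W >= (Ttrans + RTT) / Ttrans
(Ttrans + RTT) / Ttrans = 201 / 1 = 201
W_min = ceil(201) = 201

201


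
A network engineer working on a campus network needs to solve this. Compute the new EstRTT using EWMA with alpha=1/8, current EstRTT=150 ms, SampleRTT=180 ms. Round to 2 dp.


Given: EstRTT = 150 ms, SampleRTT = 180 ms, alpha = 1/8
New EstRTT = (1 - alpha) * EstRTT + alpha * SampleRTT
(7/8) * 150 = 131.25
(1/8) * 180 = 22.5
New EstRTT = 131.25 + 22.5 = 153.75 ms -> 153.75 ms (2 dp)

153.75


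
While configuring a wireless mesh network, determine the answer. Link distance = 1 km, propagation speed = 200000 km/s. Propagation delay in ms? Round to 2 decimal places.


Given: distance = 1 km, speed = 200000 km/s
Delay = distance / speed = 1 / 200000 seconds
Delay in ms = 1 * 1000 / 200000
Delay = 0.0050 ms
Rounded to 2 dp = 0.01 ms

0.01


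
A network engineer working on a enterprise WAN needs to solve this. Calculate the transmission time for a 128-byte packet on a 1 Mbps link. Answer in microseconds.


Given: packet = 128 bytes, bandwidth = 1 Mbps
Packet in bits = 128 * 8 = 1024 bits
Bandwidth = 1 * 10^6 = 1000000 bps
Time = 1024 / 1000000 seconds
Time in us = 1024 * 10^6 / 1000000 = 1024

1024


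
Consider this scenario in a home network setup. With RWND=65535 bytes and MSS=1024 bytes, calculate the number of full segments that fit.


Given: RWND = 65535 bytes, MSS = 1024 bytes
Full segments = floor(RWND / MSS)
Full segments = floor(65535 / 1024)
Full segments = floor(63.999) = 63

63
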